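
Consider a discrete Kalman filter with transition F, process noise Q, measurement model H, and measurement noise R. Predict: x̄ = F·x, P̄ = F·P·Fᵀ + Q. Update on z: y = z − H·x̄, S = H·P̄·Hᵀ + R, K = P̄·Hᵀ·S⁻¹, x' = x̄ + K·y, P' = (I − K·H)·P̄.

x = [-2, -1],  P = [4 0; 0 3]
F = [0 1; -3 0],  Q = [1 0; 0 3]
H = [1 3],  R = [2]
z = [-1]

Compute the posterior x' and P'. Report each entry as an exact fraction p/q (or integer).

x̄ = F·x = [-1, 6]
P̄ = F·P·Fᵀ + Q = [4 0; 0 39]
y = z − H·x̄ = [-18]
S = H·P̄·Hᵀ + R = [357]
K = P̄·Hᵀ·S⁻¹ = [4/357; 39/119]
x' = x̄ + K·y = [-143/119, 12/119]
P' = (I − K·H)·P̄ = [1412/357 -156/119; -156/119 78/119]

x' = [-143/119, 12/119]
P' = [1412/357 -156/119; -156/119 78/119]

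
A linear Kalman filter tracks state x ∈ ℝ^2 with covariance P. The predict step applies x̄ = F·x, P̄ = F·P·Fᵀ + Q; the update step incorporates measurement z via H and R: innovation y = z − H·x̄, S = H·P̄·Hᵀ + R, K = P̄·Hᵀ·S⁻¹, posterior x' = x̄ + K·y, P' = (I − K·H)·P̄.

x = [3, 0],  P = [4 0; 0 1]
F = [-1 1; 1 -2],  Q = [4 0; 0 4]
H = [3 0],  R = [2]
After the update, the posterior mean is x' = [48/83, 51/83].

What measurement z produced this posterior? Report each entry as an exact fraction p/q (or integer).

x̄ = F·x = [-3, 3]
P̄ = F·P·Fᵀ + Q = [9 -6; -6 12]
S = H·P̄·Hᵀ + R = [83]
K = P̄·Hᵀ·S⁻¹ = [27/83; -18/83]
x' − x̄ = [297/83, -198/83] = K·y
y = (KᵀK)⁻¹·Kᵀ·(x' − x̄) = [11]
z = y + H·x̄ = [11] + [-9] = [2]

z = [2]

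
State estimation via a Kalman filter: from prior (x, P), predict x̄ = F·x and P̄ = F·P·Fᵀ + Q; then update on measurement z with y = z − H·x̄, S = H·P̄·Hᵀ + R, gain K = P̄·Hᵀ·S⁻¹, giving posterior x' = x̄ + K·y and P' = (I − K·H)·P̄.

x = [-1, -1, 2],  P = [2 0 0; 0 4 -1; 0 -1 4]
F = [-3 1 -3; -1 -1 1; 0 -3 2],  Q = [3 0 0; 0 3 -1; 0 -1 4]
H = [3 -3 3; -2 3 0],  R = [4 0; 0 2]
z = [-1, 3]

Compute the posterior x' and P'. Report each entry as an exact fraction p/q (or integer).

x̄ = F·x = [-4, 4, 7]
P̄ = F·P·Fᵀ + Q = [67 -14 -47; -14 15 24; -47 24 68]
y = z − H·x̄ = [2, -17]
S = H·P̄·Hᵀ + R = [328 -249; -249 573]
K = P̄·Hᵀ·S⁻¹ = [4874/41981 -32330/125943; 3194/41981 20209/125943; 12059/41981 52207/125943]
x' = x̄ + K·y = [75082/125943, 179383/125943, 66436/125943]
P' = (I − K·H)·P̄ = [1256657/125943 816218/125943 -420943/125943; 816218/125943 557618/125943 -245824/125943; -420943/125943 -245824/125943 223355/125943]

x' = [75082/125943, 179383/125943, 66436/125943]
P' = [1256657/125943 816218/125943 -420943/125943; 816218/125943 557618/125943 -245824/125943; -420943/125943 -245824/125943 223355/125943]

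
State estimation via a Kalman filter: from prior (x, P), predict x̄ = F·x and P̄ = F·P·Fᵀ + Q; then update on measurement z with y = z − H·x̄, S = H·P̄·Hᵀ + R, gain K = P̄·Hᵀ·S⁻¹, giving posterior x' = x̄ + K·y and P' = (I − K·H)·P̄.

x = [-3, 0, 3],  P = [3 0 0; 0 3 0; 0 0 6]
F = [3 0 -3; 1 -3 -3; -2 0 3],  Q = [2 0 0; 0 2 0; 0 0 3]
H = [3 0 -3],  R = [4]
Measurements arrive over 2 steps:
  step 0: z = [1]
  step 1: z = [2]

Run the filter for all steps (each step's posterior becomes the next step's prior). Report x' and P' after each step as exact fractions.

step 0: x̄ = F·x = [-18, -12, 15]
step 0: P̄ = F·P·Fᵀ + Q = [83 63 -72; 63 86 -60; -72 -60 69]
step 0: y = z − H·x̄ = [100]
step 0: S = H·P̄·Hᵀ + R = [2668]
step 0: K = P̄·Hᵀ·S⁻¹ = [465/2668; 369/2668; -423/2668]
step 0: x' = x̄ + K·y = [-381/667, 1221/667, -570/667]
step 0: P' = (I − K·H)·P̄ = [5219/2668 -3501/2668 4599/2668; -3501/2668 93287/2668 -3993/2668; 4599/2668 -3993/2668 5163/2668]
step 1: x̄ = F·x = [567/667, -2334/667, -948/667]
step 1: P̄ = F·P·Fᵀ + Q = [3998/667 627/667 -2199/667; 627/667 818143/2668 -583/2668; -2199/667 -583/2668 20159/2668]
step 1: y = z − H·x̄ = [-3211/667]
step 1: S = H·P̄·Hᵀ + R = [494359/2668]
step 1: K = P̄·Hᵀ·S⁻¹ = [74364/494359; 9273/494359; -86865/494359]
step 1: x' = x̄ + K·y = [62247/494359, -1774527/494359, -284451/494359]
step 1: P' = (I − K·H)·P̄ = [890474/494359 206250/494359 791322/494359; 206250/494359 151563106/494359 193886/494359; 791322/494359 193886/494359 907142/494359]

step 0: x' = [-381/667, 1221/667, -570/667], P' = [5219/2668 -3501/2668 4599/2668; -3501/2668 93287/2668 -3993/2668; 4599/2668 -3993/2668 5163/2668]
step 1: x' = [62247/494359, -1774527/494359, -284451/494359], P' = [890474/494359 206250/494359 791322/494359; 206250/494359 151563106/494359 193886/494359; 791322/494359 193886/494359 907142/494359]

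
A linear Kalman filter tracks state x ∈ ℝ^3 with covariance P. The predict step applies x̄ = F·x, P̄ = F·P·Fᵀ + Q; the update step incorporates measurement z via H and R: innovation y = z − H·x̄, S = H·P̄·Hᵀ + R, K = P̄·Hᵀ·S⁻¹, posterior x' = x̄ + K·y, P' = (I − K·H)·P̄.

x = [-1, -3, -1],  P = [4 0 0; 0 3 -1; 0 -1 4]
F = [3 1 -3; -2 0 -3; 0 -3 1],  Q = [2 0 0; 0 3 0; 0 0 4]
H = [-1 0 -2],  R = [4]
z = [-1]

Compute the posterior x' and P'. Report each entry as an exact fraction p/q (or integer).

x' = [-633/127, 959/127, 404/127]
P' = [10100/127 2472/127 -5008/127; 2472/127 6256/127 -1290/127; -5008/127 -1290/127 2606/127]

x̄ = F·x = [-3, 5, 8]
P̄ = F·P·Fᵀ + Q = [83 15 -31; 15 55 -21; -31 -21 41]
y = z − H·x̄ = [12]
S = H·P̄·Hᵀ + R = [127]
K = P̄·Hᵀ·S⁻¹ = [-21/127; 27/127; -51/127]
x' = x̄ + K·y = [-633/127, 959/127, 404/127]
P' = (I − K·H)·P̄ = [10100/127 2472/127 -5008/127; 2472/127 6256/127 -1290/127; -5008/127 -1290/127 2606/127]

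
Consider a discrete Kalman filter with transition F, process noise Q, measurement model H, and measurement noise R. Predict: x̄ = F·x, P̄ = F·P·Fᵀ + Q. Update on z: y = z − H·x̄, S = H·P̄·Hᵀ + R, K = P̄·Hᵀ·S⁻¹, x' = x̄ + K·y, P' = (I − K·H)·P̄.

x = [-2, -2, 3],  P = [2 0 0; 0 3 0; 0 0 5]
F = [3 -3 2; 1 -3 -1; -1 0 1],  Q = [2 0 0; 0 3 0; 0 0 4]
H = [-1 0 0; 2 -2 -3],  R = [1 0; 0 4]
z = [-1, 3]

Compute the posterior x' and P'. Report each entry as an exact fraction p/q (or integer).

x̄ = F·x = [6, 1, 5]
P̄ = F·P·Fᵀ + Q = [67 23 4; 23 37 -7; 4 -7 11]
y = z − H·x̄ = [5, 8]
S = H·P̄·Hᵀ + R = [68 -76; -76 203]
K = P̄·Hᵀ·S⁻¹ = [-7825/8028 19/2007; -5201/8028 -556/2007; -412/2007 -263/2007]
x' = x̄ + K·y = [3217/2676, -11923/2676, 1957/669]
P' = (I − K·H)·P̄ = [7825/8028 5201/8028 412/2007; 5201/8028 161845/8028 -25366/2007; 412/2007 -25366/2007 17536/2007]

x' = [3217/2676, -11923/2676, 1957/669]
P' = [7825/8028 5201/8028 412/2007; 5201/8028 161845/8028 -25366/2007; 412/2007 -25366/2007 17536/2007]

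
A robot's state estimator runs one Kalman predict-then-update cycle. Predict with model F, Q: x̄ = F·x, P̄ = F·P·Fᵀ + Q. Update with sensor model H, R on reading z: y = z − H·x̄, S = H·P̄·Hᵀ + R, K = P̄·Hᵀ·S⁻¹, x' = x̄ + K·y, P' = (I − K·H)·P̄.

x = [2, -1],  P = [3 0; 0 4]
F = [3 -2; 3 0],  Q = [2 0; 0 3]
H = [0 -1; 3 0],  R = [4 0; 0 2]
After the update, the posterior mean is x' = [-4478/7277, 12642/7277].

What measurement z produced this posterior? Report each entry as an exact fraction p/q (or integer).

z = [-2, -2]

x̄ = F·x = [8, 6]
P̄ = F·P·Fᵀ + Q = [45 27; 27 30]
S = H·P̄·Hᵀ + R = [34 -81; -81 407]
K = P̄·Hᵀ·S⁻¹ = [-54/7277 2403/7277; -5649/7277 324/7277]
x' − x̄ = [-62694/7277, -31020/7277] = K·y
y = (KᵀK)⁻¹·Kᵀ·(x' − x̄) = [4, -26]
z = y + H·x̄ = [4, -26] + [-6, 24] = [-2, -2]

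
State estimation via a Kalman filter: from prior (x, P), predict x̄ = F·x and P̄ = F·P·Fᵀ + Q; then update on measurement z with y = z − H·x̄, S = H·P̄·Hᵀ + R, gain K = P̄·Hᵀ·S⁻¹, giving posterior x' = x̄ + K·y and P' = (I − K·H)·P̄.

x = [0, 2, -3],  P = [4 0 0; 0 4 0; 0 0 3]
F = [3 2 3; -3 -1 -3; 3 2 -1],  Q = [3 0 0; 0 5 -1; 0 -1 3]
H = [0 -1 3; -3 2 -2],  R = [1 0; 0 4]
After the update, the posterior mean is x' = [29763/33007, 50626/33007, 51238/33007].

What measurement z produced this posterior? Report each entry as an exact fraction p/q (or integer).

x̄ = F·x = [-5, 7, 7]
P̄ = F·P·Fᵀ + Q = [82 -71 43; -71 72 -36; 43 -36 58]
S = H·P̄·Hᵀ + R = [811 -1380; -1380 2918]
K = P̄·Hᵀ·S⁻¹ = [-35260/231049 -54207/231049; 4770/33007 14217/66014; 87660/231049 32713/462098]
x' − x̄ = [194798/33007, -180423/33007, -179811/33007] = K·y
y = (KᵀK)⁻¹·Kᵀ·(x' − x̄) = [-11, -18]
z = y + H·x̄ = [-11, -18] + [14, 15] = [3, -3]

z = [3, -3]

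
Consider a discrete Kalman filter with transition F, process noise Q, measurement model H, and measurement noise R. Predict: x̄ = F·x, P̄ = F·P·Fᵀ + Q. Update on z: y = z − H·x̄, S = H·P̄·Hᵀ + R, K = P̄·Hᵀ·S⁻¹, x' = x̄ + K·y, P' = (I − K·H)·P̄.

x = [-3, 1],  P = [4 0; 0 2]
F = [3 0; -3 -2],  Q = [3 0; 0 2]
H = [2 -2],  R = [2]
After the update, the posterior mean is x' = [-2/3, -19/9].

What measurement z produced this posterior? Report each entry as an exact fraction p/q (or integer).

x̄ = F·x = [-9, 7]
P̄ = F·P·Fᵀ + Q = [39 -36; -36 46]
S = H·P̄·Hᵀ + R = [630]
K = P̄·Hᵀ·S⁻¹ = [5/21; -82/315]
x' − x̄ = [25/3, -82/9] = K·y
y = (KᵀK)⁻¹·Kᵀ·(x' − x̄) = [35]
z = y + H·x̄ = [35] + [-32] = [3]

z = [3]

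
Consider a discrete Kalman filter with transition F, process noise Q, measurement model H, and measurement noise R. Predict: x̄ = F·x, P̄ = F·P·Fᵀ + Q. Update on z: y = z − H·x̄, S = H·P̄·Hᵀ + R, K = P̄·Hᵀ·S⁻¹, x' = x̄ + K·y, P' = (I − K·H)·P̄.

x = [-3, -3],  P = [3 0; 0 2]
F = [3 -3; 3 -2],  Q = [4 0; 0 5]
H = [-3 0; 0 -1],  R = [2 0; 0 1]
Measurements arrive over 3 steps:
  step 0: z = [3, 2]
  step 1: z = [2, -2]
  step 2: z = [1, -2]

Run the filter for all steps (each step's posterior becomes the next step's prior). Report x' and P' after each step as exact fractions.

step 0: x̄ = F·x = [0, -3]
step 0: P̄ = F·P·Fᵀ + Q = [49 39; 39 40]
step 0: y = z − H·x̄ = [3, -1]
step 0: S = H·P̄·Hᵀ + R = [443 117; 117 41]
step 0: K = P̄·Hᵀ·S⁻¹ = [-732/2237 -39/2237; -117/4474 -4031/4474]
step 0: x' = x̄ + K·y = [-2157/2237, -4871/2237]
step 0: P' = (I − K·H)·P̄ = [488/2237 39/2237; 39/2237 4031/4474]
step 1: x̄ = F·x = [8142/2237, 3271/2237]
step 1: P̄ = F·P·Fᵀ + Q = [61555/4474 15900/2237; 15900/2237 23171/2237]
step 1: y = z − H·x̄ = [28900/2237, -1203/2237]
step 1: S = H·P̄·Hᵀ + R = [562943/4474 47700/2237; 47700/2237 25408/2237]
step 1: K = P̄·Hᵀ·S⁻¹ = [-44355/136241 -3975/272482; -11925/544964 -3796769/4359712]
step 1: x' = x̄ + K·y = [-152163/272482, 7184207/4359712]
step 1: P' = (I − K·H)·P̄ = [29570/136241 3975/272482; 3975/272482 3796769/4359712]
step 2: x̄ = F·x = [-28856445/4359712, -1548017/311408]
step 2: P̄ = F·P·Fᵀ + Q = [58981129/4359712 2167341/311408; 2167341/311408 1597807/155704]
step 2: y = z − H·x̄ = [-82209623/4359712, -2170833/311408]
step 2: S = H·P̄·Hᵀ + R = [539549585/4359712 6502023/311408; 6502023/311408 1753511/155704]
step 2: K = P̄·Hᵀ·S⁻¹ = [-169895658/521961551 -15171387/1043923102; -45514161/2087846204 -3636142823/4175692408]
step 2: x' = x̄ + K·y = [-198259647/521961551, 788332693/521961551]
step 2: P' = (I − K·H)·P̄ = [113263772/521961551 15171387/1043923102; 15171387/1043923102 3636142823/4175692408]

step 0: x' = [-2157/2237, -4871/2237], P' = [488/2237 39/2237; 39/2237 4031/4474]
step 1: x' = [-152163/272482, 7184207/4359712], P' = [29570/136241 3975/272482; 3975/272482 3796769/4359712]
step 2: x' = [-198259647/521961551, 788332693/521961551], P' = [113263772/521961551 15171387/1043923102; 15171387/1043923102 3636142823/4175692408]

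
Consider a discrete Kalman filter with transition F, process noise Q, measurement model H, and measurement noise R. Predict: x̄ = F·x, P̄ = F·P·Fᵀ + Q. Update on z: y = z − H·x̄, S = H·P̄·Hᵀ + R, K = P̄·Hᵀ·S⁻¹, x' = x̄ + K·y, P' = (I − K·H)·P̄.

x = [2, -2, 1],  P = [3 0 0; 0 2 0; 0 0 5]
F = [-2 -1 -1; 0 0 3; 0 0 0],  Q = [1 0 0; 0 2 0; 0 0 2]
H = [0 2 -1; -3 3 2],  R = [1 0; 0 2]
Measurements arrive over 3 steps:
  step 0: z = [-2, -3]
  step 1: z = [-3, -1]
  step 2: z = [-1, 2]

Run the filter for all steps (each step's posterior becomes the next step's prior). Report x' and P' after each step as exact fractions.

step 0: x' = [-7572/33229, -36359/33229, -5596/33229], P' = [82505/33229 36255/33229 60360/33229; 36255/33229 19963/33229 25372/33229; 60360/33229 25372/33229 53982/33229]
step 1: x' = [270153/1328771, -1132700/1328771, 1314486/1328771], P' = [109186878/70424863 44964012/70424863 80741892/70424863; 44964012/70424863 26849689/70424863 30869242/70424863; 80741892/70424863 30869242/70424863 80508942/70424863]
step 2: x' = [40720783540/98732384347, 25601368906/98732384347, 112216609930/98732384347], P' = [147148364581/98732384347 60561892590/98732384347 108823771758/98732384347; 60561892590/98732384347 36607975672/98732384347 41450772028/98732384347; 108823771758/98732384347 41450772028/98732384347 109643693598/98732384347]

step 0: x̄ = F·x = [-3, 3, 0]
step 0: P̄ = F·P·Fᵀ + Q = [20 -15 0; -15 47 0; 0 0 2]
step 0: y = z − H·x̄ = [-8, -21]
step 0: S = H·P̄·Hᵀ + R = [191 368; 368 883]
step 0: K = P̄·Hᵀ·S⁻¹ = [12150/33229 -9015/33229; 14554/33229 934/33229; -3238/33229 1500/33229]
step 0: x' = x̄ + K·y = [-7572/33229, -36359/33229, -5596/33229]
step 0: P' = (I − K·H)·P̄ = [82505/33229 36255/33229 60360/33229; 36255/33229 19963/33229 25372/33229; 60360/33229 25372/33229 53982/33229]
step 1: x̄ = F·x = [8157/4747, -16788/33229, 0]
step 1: P̄ = F·P·Fᵀ + Q = [124914/4747 -85746/4747 0; -85746/4747 552296/33229 0; 0 0 2]
step 1: y = z − H·x̄ = [-66111/33229, 188432/33229]
step 1: S = H·P̄·Hᵀ + R = [2308871/33229 6782192/33229; 6782192/33229 23976532/33229]
step 1: K = P̄·Hᵀ·S⁻¹ = [9186132/70424863 -15592407/70424863; 22830136/70424863 7395515/140849726; -18770458/70424863 5699967/70424863]
step 1: x' = x̄ + K·y = [270153/1328771, -1132700/1328771, 1314486/1328771]
step 1: P' = (I − K·H)·P̄ = [109186878/70424863 44964012/70424863 80741892/70424863; 44964012/70424863 26849689/70424863 30869242/70424863; 80741892/70424863 30869242/70424863 80508942/70424863]
step 2: x̄ = F·x = [-42476/78163, 3943458/1328771, 0]
step 2: P̄ = F·P·Fᵀ + Q = [69358418/4142639 -48152112/4142639 0; -48152112/4142639 865430204/70424863 0; 0 0 2]
step 2: y = z − H·x̄ = [-9215687/1328771, -11339108/1328771]
step 2: S = H·P̄·Hᵀ + R = [3672995405/70424863 9822397196/70424863; 9822397196/70424863 33839504692/70424863]
step 2: K = P̄·Hᵀ·S⁻¹ = [12300013422/98732384347 -42111872457/197464768694; 31765179316/98732384347 5519896651/98732384347; -26742149542/98732384347 8584194003/98732384347]
step 2: x' = x̄ + K·y = [40720783540/98732384347, 25601368906/98732384347, 112216609930/98732384347]
step 2: P' = (I − K·H)·P̄ = [147148364581/98732384347 60561892590/98732384347 108823771758/98732384347; 60561892590/98732384347 36607975672/98732384347 41450772028/98732384347; 108823771758/98732384347 41450772028/98732384347 109643693598/98732384347]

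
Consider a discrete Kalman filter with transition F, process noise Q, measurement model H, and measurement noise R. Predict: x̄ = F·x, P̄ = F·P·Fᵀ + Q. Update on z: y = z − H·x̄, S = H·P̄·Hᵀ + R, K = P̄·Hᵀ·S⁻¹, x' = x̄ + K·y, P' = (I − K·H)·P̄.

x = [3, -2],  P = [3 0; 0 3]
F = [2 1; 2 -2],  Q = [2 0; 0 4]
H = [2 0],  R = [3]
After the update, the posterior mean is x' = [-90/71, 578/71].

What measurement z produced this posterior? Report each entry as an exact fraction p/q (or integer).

x̄ = F·x = [4, 10]
P̄ = F·P·Fᵀ + Q = [17 6; 6 28]
S = H·P̄·Hᵀ + R = [71]
K = P̄·Hᵀ·S⁻¹ = [34/71; 12/71]
x' − x̄ = [-374/71, -132/71] = K·y
y = (KᵀK)⁻¹·Kᵀ·(x' − x̄) = [-11]
z = y + H·x̄ = [-11] + [8] = [-3]

z = [-3]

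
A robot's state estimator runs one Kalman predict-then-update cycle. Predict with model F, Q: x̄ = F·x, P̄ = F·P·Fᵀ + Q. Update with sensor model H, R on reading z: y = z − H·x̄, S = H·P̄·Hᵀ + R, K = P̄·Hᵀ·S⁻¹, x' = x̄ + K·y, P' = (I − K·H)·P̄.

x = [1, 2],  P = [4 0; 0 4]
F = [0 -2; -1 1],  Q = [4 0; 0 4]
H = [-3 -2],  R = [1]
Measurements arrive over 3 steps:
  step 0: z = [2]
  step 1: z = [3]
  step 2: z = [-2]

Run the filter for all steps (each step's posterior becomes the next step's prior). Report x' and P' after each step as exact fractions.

step 0: x̄ = F·x = [-4, 1]
step 0: P̄ = F·P·Fᵀ + Q = [20 -8; -8 12]
step 0: y = z − H·x̄ = [-8]
step 0: S = H·P̄·Hᵀ + R = [133]
step 0: K = P̄·Hᵀ·S⁻¹ = [-44/133; 0]
step 0: x' = x̄ + K·y = [-180/133, 1]
step 0: P' = (I − K·H)·P̄ = [724/133 -8; -8 12]
step 1: x̄ = F·x = [-2, 313/133]
step 1: P̄ = F·P·Fᵀ + Q = [52 -40; -40 4980/133]
step 1: y = z − H·x̄ = [227/133]
step 1: S = H·P̄·Hᵀ + R = [18457/133]
step 1: K = P̄·Hᵀ·S⁻¹ = [-10108/18457; 6000/18457]
step 1: x' = x̄ + K·y = [-54166/18457, 53677/18457]
step 1: P' = (I − K·H)·P̄ = [191556/18457 -282280/18457; -282280/18457 420420/18457]
step 2: x̄ = F·x = [-107354/18457, 107843/18457]
step 2: P̄ = F·P·Fᵀ + Q = [1755508/18457 -1405400/18457; -1405400/18457 1250364/18457]
step 2: y = z − H·x̄ = [-143290/18457]
step 2: S = H·P̄·Hᵀ + R = [3954685/18457]
step 2: K = P̄·Hᵀ·S⁻¹ = [-2455724/3954685; 1715472/3954685]
step 2: x' = x̄ + K·y = [-112494/112991, 279685/112991]
step 2: P' = (I − K·H)·P̄ = [49406772/3954685 -72882296/3954685; -72882296/3954685 108465708/3954685]

step 0: x' = [-180/133, 1], P' = [724/133 -8; -8 12]
step 1: x' = [-54166/18457, 53677/18457], P' = [191556/18457 -282280/18457; -282280/18457 420420/18457]
step 2: x' = [-112494/112991, 279685/112991], P' = [49406772/3954685 -72882296/3954685; -72882296/3954685 108465708/3954685]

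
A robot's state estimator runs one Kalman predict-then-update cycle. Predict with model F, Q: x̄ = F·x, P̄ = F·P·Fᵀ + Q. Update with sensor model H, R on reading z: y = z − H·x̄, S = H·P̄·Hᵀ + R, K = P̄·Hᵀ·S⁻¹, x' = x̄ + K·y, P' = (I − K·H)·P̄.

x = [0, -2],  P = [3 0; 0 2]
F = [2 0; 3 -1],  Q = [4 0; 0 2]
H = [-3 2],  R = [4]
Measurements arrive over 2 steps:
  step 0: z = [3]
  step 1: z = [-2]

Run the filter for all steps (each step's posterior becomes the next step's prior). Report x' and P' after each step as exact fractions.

step 0: x' = [3/14, 13/7], P' = [94/7 138/7; 138/7 209/7]
step 1: x' = [-147/293, -1039/586], P' = [2464/293 3378/293; 3378/293 4876/293]

step 0: x̄ = F·x = [0, 2]
step 0: P̄ = F·P·Fᵀ + Q = [16 18; 18 31]
step 0: y = z − H·x̄ = [-1]
step 0: S = H·P̄·Hᵀ + R = [56]
step 0: K = P̄·Hᵀ·S⁻¹ = [-3/14; 1/7]
step 0: x' = x̄ + K·y = [3/14, 13/7]
step 0: P' = (I − K·H)·P̄ = [94/7 138/7; 138/7 209/7]
step 1: x̄ = F·x = [3/7, -17/14]
step 1: P̄ = F·P·Fᵀ + Q = [404/7 288/7; 288/7 241/7]
step 1: y = z − H·x̄ = [12/7]
step 1: S = H·P̄·Hᵀ + R = [1172/7]
step 1: K = P̄·Hᵀ·S⁻¹ = [-159/293; -191/586]
step 1: x' = x̄ + K·y = [-147/293, -1039/586]
step 1: P' = (I − K·H)·P̄ = [2464/293 3378/293; 3378/293 4876/293]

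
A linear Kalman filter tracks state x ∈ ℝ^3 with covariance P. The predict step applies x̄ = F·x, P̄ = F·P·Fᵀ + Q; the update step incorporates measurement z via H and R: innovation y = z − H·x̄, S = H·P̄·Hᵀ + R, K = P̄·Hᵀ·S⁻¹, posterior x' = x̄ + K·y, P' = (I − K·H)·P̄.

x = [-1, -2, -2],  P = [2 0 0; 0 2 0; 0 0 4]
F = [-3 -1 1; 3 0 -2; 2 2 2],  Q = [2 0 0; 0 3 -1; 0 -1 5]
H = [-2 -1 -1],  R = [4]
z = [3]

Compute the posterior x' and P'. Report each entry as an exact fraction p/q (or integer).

x̄ = F·x = [3, 1, -10]
P̄ = F·P·Fᵀ + Q = [26 -26 -8; -26 37 -5; -8 -5 37]
y = z − H·x̄ = [0]
S = H·P̄·Hᵀ + R = [36]
K = P̄·Hᵀ·S⁻¹ = [-1/2; 5/9; -4/9]
x' = x̄ + K·y = [3, 1, -10]
P' = (I − K·H)·P̄ = [17 -16 -16; -16 233/9 35/9; -16 35/9 269/9]

x' = [3, 1, -10]
P' = [17 -16 -16; -16 233/9 35/9; -16 35/9 269/9]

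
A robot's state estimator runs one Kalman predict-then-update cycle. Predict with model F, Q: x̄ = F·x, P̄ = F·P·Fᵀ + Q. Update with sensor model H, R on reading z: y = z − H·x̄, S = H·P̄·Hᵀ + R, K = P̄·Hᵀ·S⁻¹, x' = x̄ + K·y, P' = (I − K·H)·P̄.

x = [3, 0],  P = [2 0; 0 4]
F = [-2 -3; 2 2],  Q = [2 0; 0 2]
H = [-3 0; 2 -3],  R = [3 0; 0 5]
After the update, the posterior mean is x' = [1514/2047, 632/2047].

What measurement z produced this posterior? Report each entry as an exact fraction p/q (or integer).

z = [-2, 1]

x̄ = F·x = [-6, 6]
P̄ = F·P·Fᵀ + Q = [46 -32; -32 26]
S = H·P̄·Hᵀ + R = [417 -564; -564 807]
K = P̄·Hᵀ·S⁻¹ = [-1778/6141 188/6141; -872/6141 -1690/6141]
x' − x̄ = [13796/2047, -11650/2047] = K·y
y = (KᵀK)⁻¹·Kᵀ·(x' − x̄) = [-20, 31]
z = y + H·x̄ = [-20, 31] + [18, -30] = [-2, 1]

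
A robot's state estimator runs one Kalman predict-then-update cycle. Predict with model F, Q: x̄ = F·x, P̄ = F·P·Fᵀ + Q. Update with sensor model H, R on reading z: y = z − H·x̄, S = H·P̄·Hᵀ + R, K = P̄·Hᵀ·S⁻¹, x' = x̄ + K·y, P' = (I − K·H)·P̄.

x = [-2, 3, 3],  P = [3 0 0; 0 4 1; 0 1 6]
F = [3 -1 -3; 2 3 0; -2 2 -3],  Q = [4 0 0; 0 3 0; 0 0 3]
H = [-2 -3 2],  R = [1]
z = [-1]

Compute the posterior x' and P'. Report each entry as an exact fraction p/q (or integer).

x̄ = F·x = [-18, 5, 1]
P̄ = F·P·Fᵀ + Q = [95 -3 25; -3 51 3; 25 3 73]
y = z − H·x̄ = [-24]
S = H·P̄·Hᵀ + R = [860]
K = P̄·Hᵀ·S⁻¹ = [-131/860; -141/860; 87/860]
x' = x̄ + K·y = [-3084/215, 1921/215, -307/215]
P' = (I − K·H)·P̄ = [64539/860 -21051/860 32897/860; -21051/860 23979/860 14847/860; 32897/860 14847/860 55211/860]

x' = [-3084/215, 1921/215, -307/215]
P' = [64539/860 -21051/860 32897/860; -21051/860 23979/860 14847/860; 32897/860 14847/860 55211/860]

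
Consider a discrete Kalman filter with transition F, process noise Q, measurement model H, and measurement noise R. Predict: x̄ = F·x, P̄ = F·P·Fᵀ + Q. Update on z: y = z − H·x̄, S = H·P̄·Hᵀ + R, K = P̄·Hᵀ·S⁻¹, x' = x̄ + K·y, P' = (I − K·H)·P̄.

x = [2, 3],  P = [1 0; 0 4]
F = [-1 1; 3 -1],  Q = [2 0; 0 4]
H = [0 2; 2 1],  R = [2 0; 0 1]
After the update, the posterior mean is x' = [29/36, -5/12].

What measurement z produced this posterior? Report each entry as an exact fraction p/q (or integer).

z = [-1, 1]

x̄ = F·x = [1, 3]
P̄ = F·P·Fᵀ + Q = [7 -7; -7 17]
S = H·P̄·Hᵀ + R = [70 6; 6 18]
K = P̄·Hᵀ·S⁻¹ = [-49/204 287/612; 33/68 1/204]
x' − x̄ = [-7/36, -41/12] = K·y
y = (KᵀK)⁻¹·Kᵀ·(x' − x̄) = [-7, -4]
z = y + H·x̄ = [-7, -4] + [6, 5] = [-1, 1]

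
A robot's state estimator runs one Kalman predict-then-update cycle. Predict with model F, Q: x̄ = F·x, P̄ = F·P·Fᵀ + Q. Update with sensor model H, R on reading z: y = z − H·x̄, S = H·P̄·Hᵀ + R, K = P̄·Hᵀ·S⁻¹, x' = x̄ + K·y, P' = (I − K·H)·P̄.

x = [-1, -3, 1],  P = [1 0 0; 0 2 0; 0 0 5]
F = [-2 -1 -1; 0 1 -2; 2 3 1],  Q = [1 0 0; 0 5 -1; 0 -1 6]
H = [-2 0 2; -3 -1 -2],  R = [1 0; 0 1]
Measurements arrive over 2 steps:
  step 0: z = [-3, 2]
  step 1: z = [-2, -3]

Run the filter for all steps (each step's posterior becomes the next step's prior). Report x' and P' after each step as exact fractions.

step 0: x̄ = F·x = [4, -5, -10]
step 0: P̄ = F·P·Fᵀ + Q = [12 8 -15; 8 27 -5; -15 -5 33]
step 0: y = z − H·x̄ = [25, -11]
step 0: S = H·P̄·Hᵀ + R = [301 -4; -4 116]
step 0: K = P̄·Hᵀ·S⁻¹ = [-316/1745 -443/3490; -159/1745 -2489/6980; 2768/8725 -1108/8725]
step 0: x' = x̄ + K·y = [3033/3490, -23421/6980, -5862/8725]
step 0: P' = (I − K·H)·P̄ = [155/349 -1335/698 617/1745; -1335/698 13975/1396 -3417/1745; 617/1745 -3417/1745 4469/8725]
step 1: x̄ = F·x = [79893/34900, -70209/34900, -314103/34900]
step 1: P̄ = F·P·Fᵀ + Q = [109831/34900 -199103/34900 -370001/34900; -199103/34900 868739/34900 1136313/34900; -370001/34900 1136313/34900 2271971/34900]
step 1: y = z − H·x̄ = [179548/8725, -140859/8725]
step 1: S = H·P̄·Hᵀ + R = [3130529/8725 -2589932/8725; -2589932/8725 2472656/8725]
step 1: K = P̄·Hᵀ·S⁻¹ = [-65381/340208 -5511523/39464128; 1867/510312 -14999539/59196192; 303511/1020624 -17829535/118392384]
step 1: x' = x̄ + K·y = [2113543/3587648, 11593423/5381472, -4834637/10762944]
step 1: P' = (I − K·H)·P̄ = [11919637/39464128 -23251233/19732064 8127539/39464128; -23251233/19732064 181775731/29598096 -69645413/59196192; 8127539/39464128 -69645413/59196192 41986255/118392384]

step 0: x' = [3033/3490, -23421/6980, -5862/8725], P' = [155/349 -1335/698 617/1745; -1335/698 13975/1396 -3417/1745; 617/1745 -3417/1745 4469/8725]
step 1: x' = [2113543/3587648, 11593423/5381472, -4834637/10762944], P' = [11919637/39464128 -23251233/19732064 8127539/39464128; -23251233/19732064 181775731/29598096 -69645413/59196192; 8127539/39464128 -69645413/59196192 41986255/118392384]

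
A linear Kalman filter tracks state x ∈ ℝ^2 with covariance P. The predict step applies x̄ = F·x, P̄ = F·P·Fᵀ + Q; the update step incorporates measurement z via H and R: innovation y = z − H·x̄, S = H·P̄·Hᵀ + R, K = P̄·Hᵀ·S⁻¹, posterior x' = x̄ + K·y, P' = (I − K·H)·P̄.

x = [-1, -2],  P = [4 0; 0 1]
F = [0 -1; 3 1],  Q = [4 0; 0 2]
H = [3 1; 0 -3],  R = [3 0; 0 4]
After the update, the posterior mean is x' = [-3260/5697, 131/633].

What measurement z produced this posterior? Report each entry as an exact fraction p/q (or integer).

z = [-2, -1]

x̄ = F·x = [2, -5]
P̄ = F·P·Fᵀ + Q = [5 -1; -1 39]
S = H·P̄·Hᵀ + R = [81 -108; -108 355]
K = P̄·Hᵀ·S⁻¹ = [5294/17091 65/633; 16/1899 -69/211]
x' − x̄ = [-14654/5697, 3296/633] = K·y
y = (KᵀK)⁻¹·Kᵀ·(x' − x̄) = [-3, -16]
z = y + H·x̄ = [-3, -16] + [1, 15] = [-2, -1]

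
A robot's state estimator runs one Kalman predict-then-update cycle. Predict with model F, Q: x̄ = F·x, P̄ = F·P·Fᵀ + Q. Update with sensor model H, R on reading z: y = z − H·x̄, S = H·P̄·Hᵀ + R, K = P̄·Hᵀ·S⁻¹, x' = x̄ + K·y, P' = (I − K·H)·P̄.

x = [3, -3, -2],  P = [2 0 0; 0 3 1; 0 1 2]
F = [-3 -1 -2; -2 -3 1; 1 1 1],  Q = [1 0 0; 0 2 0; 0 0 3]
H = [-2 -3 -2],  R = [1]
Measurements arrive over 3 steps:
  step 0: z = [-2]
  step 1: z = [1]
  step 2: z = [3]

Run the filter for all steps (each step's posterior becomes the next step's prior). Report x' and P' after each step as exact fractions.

step 0: x̄ = F·x = [-2, 1, -2]
step 0: P̄ = F·P·Fᵀ + Q = [34 22 -16; 22 33 -13; -16 -13 12]
step 0: y = z − H·x̄ = [-7]
step 0: S = H·P̄·Hᵀ + R = [462]
step 0: K = P̄·Hᵀ·S⁻¹ = [-17/77; -39/154; 47/462]
step 0: x' = x̄ + K·y = [-5/11, 61/22, -179/66]
step 0: P' = (I − K·H)·P̄ = [884/77 -295/77 -433/77; -295/77 519/154 -169/154; -433/77 -169/154 3335/462]
step 1: x̄ = F·x = [265/66, -334/33, -13/33]
step 1: P̄ = F·P·Fᵀ + Q = [2753/66 373/33 -182/33; 373/33 2263/33 37/33; -182/33 37/33 916/231]
step 1: y = z − H·x̄ = [-730/33]
step 1: S = H·P̄·Hᵀ + R = [209254/231]
step 1: K = P̄·Hᵀ·S⁻¹ = [-12278/104627; -53263/209254; -61/209254]
step 1: x' = x̄ + K·y = [1383395/209254, -469831/104627, -40542/104627]
step 1: P' = (I − K·H)·P̄ = [6118051/209254 -1648407/104627 -580276/104627; -1648407/104627 2068595/209254 220553/209254; -580276/104627 220553/209254 829753/209254]
step 2: x̄ = F·x = [-3048355/209254, -628/4549, 362649/209254]
step 2: P̄ = F·P·Fᵀ + Q = [13917012/104627 107214/4549 -3753897/209254; 107214/4549 175977/4549 -8883/4549; -3753897/209254 -8883/4549 1170535/209254]
step 2: y = z − H·x̄ = [-2415157/104627]
step 2: S = H·P̄·Hᵀ + R = [106664752/104627]
step 2: K = P̄·Hᵀ·S⁻¹ = [-31477893/106664752; -16665639/106664752; 3196289/106664752]
step 2: x' = x̄ + K·y = [-827243077/106664752, 369975905/106664752, 111074513/106664752]
step 2: P' = (I − K·H)·P̄ = [4717681725/106664752 -2500045329/106664752 -951874785/106664752; -2500045329/106664752 1471694373/106664752 300836589/106664752; -951874785/106664752 300836589/106664752 499021757/106664752]

step 0: x' = [-5/11, 61/22, -179/66], P' = [884/77 -295/77 -433/77; -295/77 519/154 -169/154; -433/77 -169/154 3335/462]
step 1: x' = [1383395/209254, -469831/104627, -40542/104627], P' = [6118051/209254 -1648407/104627 -580276/104627; -1648407/104627 2068595/209254 220553/209254; -580276/104627 220553/209254 829753/209254]
step 2: x' = [-827243077/106664752, 369975905/106664752, 111074513/106664752], P' = [4717681725/106664752 -2500045329/106664752 -951874785/106664752; -2500045329/106664752 1471694373/106664752 300836589/106664752; -951874785/106664752 300836589/106664752 499021757/106664752]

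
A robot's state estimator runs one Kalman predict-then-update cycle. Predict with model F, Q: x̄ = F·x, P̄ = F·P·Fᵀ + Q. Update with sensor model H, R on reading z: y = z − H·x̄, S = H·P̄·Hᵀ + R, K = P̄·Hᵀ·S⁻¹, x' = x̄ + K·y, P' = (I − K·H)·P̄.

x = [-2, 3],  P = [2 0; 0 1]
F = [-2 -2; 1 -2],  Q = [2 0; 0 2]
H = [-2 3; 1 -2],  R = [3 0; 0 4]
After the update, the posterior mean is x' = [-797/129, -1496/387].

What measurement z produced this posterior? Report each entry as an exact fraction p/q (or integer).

x̄ = F·x = [-2, -8]
P̄ = F·P·Fᵀ + Q = [14 0; 0 8]
S = H·P̄·Hᵀ + R = [131 -76; -76 50]
K = P̄·Hᵀ·S⁻¹ = [-56/129 -49/129; -8/387 -136/387]
x' − x̄ = [-539/129, 1600/387] = K·y
y = (KᵀK)⁻¹·Kᵀ·(x' − x̄) = [21, -13]
z = y + H·x̄ = [21, -13] + [-20, 14] = [1, 1]

z = [1, 1]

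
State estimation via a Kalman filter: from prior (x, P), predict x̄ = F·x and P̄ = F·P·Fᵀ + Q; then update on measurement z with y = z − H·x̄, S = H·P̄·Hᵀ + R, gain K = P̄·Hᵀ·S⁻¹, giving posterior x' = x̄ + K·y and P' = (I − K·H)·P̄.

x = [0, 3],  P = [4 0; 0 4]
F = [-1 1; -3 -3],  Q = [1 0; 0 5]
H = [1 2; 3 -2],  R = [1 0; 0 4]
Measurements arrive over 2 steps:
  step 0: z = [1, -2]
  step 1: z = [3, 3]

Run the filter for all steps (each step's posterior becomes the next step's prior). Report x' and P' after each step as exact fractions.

step 0: x' = [-6312/46013, 2463/4183], P' = [13896/46013 -126/4183; -126/4183 847/4183]
step 1: x' = [35145963/25327859, 18177786/25327859], P' = [6581506/25327859 -616277/25327859; -616277/25327859 10024899/50655718]

step 0: x̄ = F·x = [3, -9]
step 0: P̄ = F·P·Fᵀ + Q = [9 0; 0 77]
step 0: y = z − H·x̄ = [16, -29]
step 0: S = H·P̄·Hᵀ + R = [318 -281; -281 393]
step 0: K = P̄·Hᵀ·S⁻¹ = [11124/46013 11115/46013; 1568/4183 -518/4183]
step 0: x' = x̄ + K·y = [-6312/46013, 2463/4183]
step 0: P' = (I − K·H)·P̄ = [13896/46013 -126/4183; -126/4183 847/4183]
step 1: x̄ = F·x = [33405/46013, -62343/46013]
step 1: P̄ = F·P·Fᵀ + Q = [71998/46013 13737/46013; 13737/46013 414034/46013]
step 1: y = z − H·x̄ = [229320/46013, -86862/46013]
step 1: S = H·P̄·Hᵀ + R = [1829095/46013 -1385194/46013; -1385194/46013 2323326/46013]
step 1: K = P̄·Hᵀ·S⁻¹ = [5348952/25327859 5244268/25327859; 9408622/25327859 -5936865/50655718]
step 1: x' = x̄ + K·y = [35145963/25327859, 18177786/25327859]
step 1: P' = (I − K·H)·P̄ = [6581506/25327859 -616277/25327859; -616277/25327859 10024899/50655718]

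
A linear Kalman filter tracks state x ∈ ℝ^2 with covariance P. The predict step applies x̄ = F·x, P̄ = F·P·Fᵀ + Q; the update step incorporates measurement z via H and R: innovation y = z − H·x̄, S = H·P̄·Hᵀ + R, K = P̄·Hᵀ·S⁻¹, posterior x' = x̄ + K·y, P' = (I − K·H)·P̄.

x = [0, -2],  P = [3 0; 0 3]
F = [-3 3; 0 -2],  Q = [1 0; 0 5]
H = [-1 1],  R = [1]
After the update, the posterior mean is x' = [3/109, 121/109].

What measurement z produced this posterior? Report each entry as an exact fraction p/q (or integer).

z = [1]

x̄ = F·x = [-6, 4]
P̄ = F·P·Fᵀ + Q = [55 -18; -18 17]
S = H·P̄·Hᵀ + R = [109]
K = P̄·Hᵀ·S⁻¹ = [-73/109; 35/109]
x' − x̄ = [657/109, -315/109] = K·y
y = (KᵀK)⁻¹·Kᵀ·(x' − x̄) = [-9]
z = y + H·x̄ = [-9] + [10] = [1]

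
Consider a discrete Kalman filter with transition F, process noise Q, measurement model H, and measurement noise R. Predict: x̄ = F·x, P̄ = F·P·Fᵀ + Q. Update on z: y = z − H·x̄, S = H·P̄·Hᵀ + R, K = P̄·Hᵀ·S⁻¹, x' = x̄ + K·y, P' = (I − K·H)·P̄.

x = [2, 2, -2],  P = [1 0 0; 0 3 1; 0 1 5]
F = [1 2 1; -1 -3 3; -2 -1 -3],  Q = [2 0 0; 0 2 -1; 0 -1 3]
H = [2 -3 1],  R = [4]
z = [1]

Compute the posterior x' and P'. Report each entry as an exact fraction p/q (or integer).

x' = [1931/740, -231/370, -1078/185]
P' = [17319/740 1751/370 -6012/185; 1751/370 344/185 -921/185; -6012/185 -921/185 9349/185]

x̄ = F·x = [4, -14, 0]
P̄ = F·P·Fᵀ + Q = [24 -1 -30; -1 57 -29; -30 -29 61]
y = z − H·x̄ = [-49]
S = H·P̄·Hᵀ + R = [740]
K = P̄·Hᵀ·S⁻¹ = [21/740; -101/370; 22/185]
x' = x̄ + K·y = [1931/740, -231/370, -1078/185]
P' = (I − K·H)·P̄ = [17319/740 1751/370 -6012/185; 1751/370 344/185 -921/185; -6012/185 -921/185 9349/185]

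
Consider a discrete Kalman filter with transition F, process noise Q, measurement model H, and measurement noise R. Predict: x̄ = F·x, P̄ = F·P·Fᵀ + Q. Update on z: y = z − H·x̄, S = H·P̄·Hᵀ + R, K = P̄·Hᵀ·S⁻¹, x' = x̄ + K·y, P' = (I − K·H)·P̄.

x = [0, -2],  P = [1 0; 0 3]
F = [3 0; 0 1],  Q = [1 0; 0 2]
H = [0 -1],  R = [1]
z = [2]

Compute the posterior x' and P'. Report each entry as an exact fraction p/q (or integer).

x' = [0, -2]
P' = [10 0; 0 5/6]

x̄ = F·x = [0, -2]
P̄ = F·P·Fᵀ + Q = [10 0; 0 5]
y = z − H·x̄ = [0]
S = H·P̄·Hᵀ + R = [6]
K = P̄·Hᵀ·S⁻¹ = [0; -5/6]
x' = x̄ + K·y = [0, -2]
P' = (I − K·H)·P̄ = [10 0; 0 5/6]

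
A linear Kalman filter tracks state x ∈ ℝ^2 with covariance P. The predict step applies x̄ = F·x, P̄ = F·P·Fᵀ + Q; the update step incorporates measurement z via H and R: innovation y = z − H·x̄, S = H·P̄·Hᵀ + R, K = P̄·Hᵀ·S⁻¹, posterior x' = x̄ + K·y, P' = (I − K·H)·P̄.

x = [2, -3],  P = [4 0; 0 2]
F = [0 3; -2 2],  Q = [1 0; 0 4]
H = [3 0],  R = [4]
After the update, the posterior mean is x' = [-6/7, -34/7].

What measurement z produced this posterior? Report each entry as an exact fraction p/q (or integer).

x̄ = F·x = [-9, -10]
P̄ = F·P·Fᵀ + Q = [19 12; 12 28]
S = H·P̄·Hᵀ + R = [175]
K = P̄·Hᵀ·S⁻¹ = [57/175; 36/175]
x' − x̄ = [57/7, 36/7] = K·y
y = (KᵀK)⁻¹·Kᵀ·(x' − x̄) = [25]
z = y + H·x̄ = [25] + [-27] = [-2]

z = [-2]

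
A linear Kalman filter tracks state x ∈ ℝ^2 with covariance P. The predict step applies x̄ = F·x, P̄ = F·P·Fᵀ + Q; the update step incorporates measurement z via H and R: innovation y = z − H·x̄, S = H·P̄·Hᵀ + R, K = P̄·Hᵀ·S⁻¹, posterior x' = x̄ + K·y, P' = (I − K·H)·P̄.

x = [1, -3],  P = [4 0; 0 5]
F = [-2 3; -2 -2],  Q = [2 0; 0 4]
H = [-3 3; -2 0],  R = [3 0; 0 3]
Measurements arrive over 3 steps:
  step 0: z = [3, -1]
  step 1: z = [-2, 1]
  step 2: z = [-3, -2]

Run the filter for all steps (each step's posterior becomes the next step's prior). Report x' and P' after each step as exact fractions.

step 0: x' = [1795/4887, 20060/14661], P' = [2345/3258 3479/4887; 3479/4887 15166/14661]
step 1: x' = [-211750/5736257, -4021342/5736257], P' = [3240186/5736257 3087744/5736257; 3087744/5736257 14417126/17208771]
step 2: x' = [3499346486/5629314251, -2138771776/5629314251], P' = [3165797364/5629314251 3007755252/5629314251; 3007755252/5629314251 14038718068/16887942753]

step 0: x̄ = F·x = [-11, 4]
step 0: P̄ = F·P·Fᵀ + Q = [63 -14; -14 40]
step 0: y = z − H·x̄ = [-42, -23]
step 0: S = H·P̄·Hᵀ + R = [1182 462; 462 255]
step 0: K = P̄·Hᵀ·S⁻¹ = [-77/9774 -2345/4887; 4729/14661 -6958/14661]
step 0: x' = x̄ + K·y = [1795/4887, 20060/14661]
step 0: P' = (I − K·H)·P̄ = [2345/3258 3479/4887; 3479/4887 15166/14661]
step 1: x̄ = F·x = [610/181, -50890/14661]
step 1: P̄ = F·P·Fᵀ + Q = [1022/181 -860/181; -860/181 245014/14661]
step 1: y = z − H·x̄ = [90526/4887, 1401/181]
step 1: S = H·P̄·Hᵀ + R = [472003/1629 11292/181; 11292/181 4631/181]
step 1: K = P̄·Hᵀ·S⁻¹ = [-152442/5736257 -2160124/5736257; 5153894/17208771 -2058496/5736257]
step 1: x' = x̄ + K·y = [-211750/5736257, -4021342/5736257]
step 1: P' = (I − K·H)·P̄ = [3240186/5736257 3087744/5736257; 3087744/5736257 14417126/17208771]
step 2: x̄ = F·x = [-11640526/5736257, 8466184/5736257]
step 2: P̄ = F·P·Fᵀ + Q = [30631708/5736257 -22048996/5736257; -22048996/5736257 239491676/17208771]
step 2: y = z − H·x̄ = [-77528901/5736257, -34753566/5736257]
step 2: S = H·P̄·Hᵀ + R = [1408251099/5736257 316084224/5736257; 316084224/5736257 139735603/5736257]
step 2: K = P̄·Hᵀ·S⁻¹ = [-158042112/5629314251 -2110531576/5629314251; 5015452312/16887942753 -2005170168/5629314251]
step 2: x' = x̄ + K·y = [3499346486/5629314251, -2138771776/5629314251]
step 2: P' = (I − K·H)·P̄ = [3165797364/5629314251 3007755252/5629314251; 3007755252/5629314251 14038718068/16887942753]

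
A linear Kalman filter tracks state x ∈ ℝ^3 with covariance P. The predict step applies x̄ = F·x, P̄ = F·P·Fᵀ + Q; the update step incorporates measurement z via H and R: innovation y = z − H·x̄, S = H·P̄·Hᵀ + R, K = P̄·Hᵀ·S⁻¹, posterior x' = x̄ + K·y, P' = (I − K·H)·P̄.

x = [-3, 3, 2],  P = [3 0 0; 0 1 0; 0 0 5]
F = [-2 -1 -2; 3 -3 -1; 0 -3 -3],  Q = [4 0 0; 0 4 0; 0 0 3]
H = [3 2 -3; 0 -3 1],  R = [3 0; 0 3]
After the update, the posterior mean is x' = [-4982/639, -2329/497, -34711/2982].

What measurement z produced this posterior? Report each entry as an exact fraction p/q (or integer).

x̄ = F·x = [-1, -20, -15]
P̄ = F·P·Fᵀ + Q = [37 -5 33; -5 45 24; 33 24 57]
S = H·P̄·Hᵀ + R = [87 -33; -33 321]
K = P̄·Hᵀ·S⁻¹ = [53/639 101/639; -50/497 -177/497; -911/2982 -233/2982]
x' − x̄ = [-4343/639, 7611/497, 10019/2982] = K·y
y = (KᵀK)⁻¹·Kᵀ·(x' − x̄) = [0, -43]
z = y + H·x̄ = [0, -43] + [2, 45] = [2, 2]

z = [2, 2]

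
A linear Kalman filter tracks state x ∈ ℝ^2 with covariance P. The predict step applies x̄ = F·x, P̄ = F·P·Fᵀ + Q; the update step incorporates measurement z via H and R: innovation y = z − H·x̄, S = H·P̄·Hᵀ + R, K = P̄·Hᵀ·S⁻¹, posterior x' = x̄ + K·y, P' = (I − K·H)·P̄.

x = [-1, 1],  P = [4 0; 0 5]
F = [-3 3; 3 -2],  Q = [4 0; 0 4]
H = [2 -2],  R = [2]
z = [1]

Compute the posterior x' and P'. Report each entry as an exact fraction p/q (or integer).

x' = [53/185, -43/185]
P' = [1573/555 474/185; 474/185 516/185]

x̄ = F·x = [6, -5]
P̄ = F·P·Fᵀ + Q = [85 -66; -66 60]
y = z − H·x̄ = [-21]
S = H·P̄·Hᵀ + R = [1110]
K = P̄·Hᵀ·S⁻¹ = [151/555; -42/185]
x' = x̄ + K·y = [53/185, -43/185]
P' = (I − K·H)·P̄ = [1573/555 474/185; 474/185 516/185]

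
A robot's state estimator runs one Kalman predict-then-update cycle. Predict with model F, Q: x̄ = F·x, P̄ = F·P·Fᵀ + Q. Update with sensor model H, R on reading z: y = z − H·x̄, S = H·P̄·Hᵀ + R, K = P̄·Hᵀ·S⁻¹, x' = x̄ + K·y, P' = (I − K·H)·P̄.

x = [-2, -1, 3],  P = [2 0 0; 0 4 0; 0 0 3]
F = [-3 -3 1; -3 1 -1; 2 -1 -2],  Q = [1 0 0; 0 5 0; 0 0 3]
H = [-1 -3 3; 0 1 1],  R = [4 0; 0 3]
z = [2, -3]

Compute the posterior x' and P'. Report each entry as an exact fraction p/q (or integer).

x̄ = F·x = [12, 2, -9]
P̄ = F·P·Fᵀ + Q = [58 3 -6; 3 30 -10; -6 -10 27]
y = z − H·x̄ = [47, 4]
S = H·P̄·Hᵀ + R = [809 -6; -6 40]
K = P̄·Hᵀ·S⁻¹ = [-1709/16162 -2937/32324; -1200/8081 7721/16162; 2391/16162 14455/32324]
x' = x̄ + K·y = [107747/16162, -24796/8081, -4171/16162]
P' = (I − K·H)·P̄ = [1575451/32324 -132351/16162 255891/32324; -132351/16162 17620/8081 -12077/16162; 255891/32324 -12077/16162 67519/32324]

x' = [107747/16162, -24796/8081, -4171/16162]
P' = [1575451/32324 -132351/16162 255891/32324; -132351/16162 17620/8081 -12077/16162; 255891/32324 -12077/16162 67519/32324]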